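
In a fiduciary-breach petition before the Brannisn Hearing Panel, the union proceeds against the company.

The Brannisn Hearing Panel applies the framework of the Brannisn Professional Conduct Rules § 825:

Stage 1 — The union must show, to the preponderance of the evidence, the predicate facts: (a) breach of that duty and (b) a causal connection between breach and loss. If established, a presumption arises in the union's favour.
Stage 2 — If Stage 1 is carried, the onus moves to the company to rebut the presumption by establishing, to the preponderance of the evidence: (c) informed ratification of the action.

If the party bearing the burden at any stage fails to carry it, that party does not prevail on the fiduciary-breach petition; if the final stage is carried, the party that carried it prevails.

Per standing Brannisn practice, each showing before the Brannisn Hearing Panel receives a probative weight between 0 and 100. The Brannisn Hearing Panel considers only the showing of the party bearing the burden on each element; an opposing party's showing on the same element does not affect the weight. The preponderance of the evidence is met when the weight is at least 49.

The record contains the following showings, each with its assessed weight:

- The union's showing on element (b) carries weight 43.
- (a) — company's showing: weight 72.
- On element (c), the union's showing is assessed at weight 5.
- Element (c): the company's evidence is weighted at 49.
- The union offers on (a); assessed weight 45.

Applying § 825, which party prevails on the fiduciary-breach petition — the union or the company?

company

Stage 1 — burden on union; standard: the preponderance of the evidence (weight is at least 49).
    (a): 45 (company's 72 disregarded) < 49 [not met]
    (b): 43 < 49 [not met]
  Not every element is met, so the union fails to carry Stage 1.
The analysis ends at Stage 1; the company prevails.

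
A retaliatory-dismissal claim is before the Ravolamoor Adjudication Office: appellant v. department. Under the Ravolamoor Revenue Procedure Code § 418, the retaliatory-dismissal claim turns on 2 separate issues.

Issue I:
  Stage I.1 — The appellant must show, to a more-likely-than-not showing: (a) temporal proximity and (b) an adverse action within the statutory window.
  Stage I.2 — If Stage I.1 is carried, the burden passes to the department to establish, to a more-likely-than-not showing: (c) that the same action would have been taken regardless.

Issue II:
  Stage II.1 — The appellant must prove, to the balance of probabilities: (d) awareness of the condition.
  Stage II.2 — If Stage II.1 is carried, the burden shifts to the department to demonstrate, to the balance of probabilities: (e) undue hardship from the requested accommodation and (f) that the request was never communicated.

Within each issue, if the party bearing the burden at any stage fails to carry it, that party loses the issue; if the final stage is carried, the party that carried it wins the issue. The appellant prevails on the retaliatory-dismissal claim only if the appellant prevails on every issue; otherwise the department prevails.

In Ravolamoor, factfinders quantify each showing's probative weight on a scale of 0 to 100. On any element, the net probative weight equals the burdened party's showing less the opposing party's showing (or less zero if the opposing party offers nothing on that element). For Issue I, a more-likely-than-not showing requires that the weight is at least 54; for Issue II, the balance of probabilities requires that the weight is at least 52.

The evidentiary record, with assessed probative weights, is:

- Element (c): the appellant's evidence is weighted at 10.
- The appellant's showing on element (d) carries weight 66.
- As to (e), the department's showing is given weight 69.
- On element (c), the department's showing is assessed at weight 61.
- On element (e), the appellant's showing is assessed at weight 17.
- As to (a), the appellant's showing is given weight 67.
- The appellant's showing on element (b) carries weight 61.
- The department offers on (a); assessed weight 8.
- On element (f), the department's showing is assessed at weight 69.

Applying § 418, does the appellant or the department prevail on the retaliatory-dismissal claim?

— Issue I —
Stage I.1 — burden on appellant; standard: a more-likely-than-not showing (weight is at least 54).
    (a): 67 − 8 = 59 ≥ 54 [met]
    (b): 61 ≥ 54 [met]
  Stage I.1 carried; the burden shifts to the department.
Stage I.2 — burden on department; standard: a more-likely-than-not showing (weight is at least 54).
    (c): 61 − 10 = 51 < 54 [not met]
  Not every element is met, so the department fails to carry Stage I.2.
The analysis ends at Stage I.2; the appellant prevails on this issue.
— Issue II —
At Stage II.1 the appellant must meet the balance of probabilities (weight is at least 52): on (d) the weight is 66, ≥ 52, so (d) meets the standard.
  Stage II.1 carried; the burden shifts to the department.
At Stage II.2 the department must meet the balance of probabilities (weight is at least 52): on (e) the weight is 69 less the opposing 17 gives net 52, ≥ 52, so (e) meets the standard; on (f) the weight is 69, which does reach 52, so (f) meets the standard.
  Stage II.2 carried; the final stage is satisfied.
Every stage carried; the department prevails on this issue.
Per-issue: Issue I → appellant; Issue II → department. The appellant must prevail on every issue; overall, the department prevails.

department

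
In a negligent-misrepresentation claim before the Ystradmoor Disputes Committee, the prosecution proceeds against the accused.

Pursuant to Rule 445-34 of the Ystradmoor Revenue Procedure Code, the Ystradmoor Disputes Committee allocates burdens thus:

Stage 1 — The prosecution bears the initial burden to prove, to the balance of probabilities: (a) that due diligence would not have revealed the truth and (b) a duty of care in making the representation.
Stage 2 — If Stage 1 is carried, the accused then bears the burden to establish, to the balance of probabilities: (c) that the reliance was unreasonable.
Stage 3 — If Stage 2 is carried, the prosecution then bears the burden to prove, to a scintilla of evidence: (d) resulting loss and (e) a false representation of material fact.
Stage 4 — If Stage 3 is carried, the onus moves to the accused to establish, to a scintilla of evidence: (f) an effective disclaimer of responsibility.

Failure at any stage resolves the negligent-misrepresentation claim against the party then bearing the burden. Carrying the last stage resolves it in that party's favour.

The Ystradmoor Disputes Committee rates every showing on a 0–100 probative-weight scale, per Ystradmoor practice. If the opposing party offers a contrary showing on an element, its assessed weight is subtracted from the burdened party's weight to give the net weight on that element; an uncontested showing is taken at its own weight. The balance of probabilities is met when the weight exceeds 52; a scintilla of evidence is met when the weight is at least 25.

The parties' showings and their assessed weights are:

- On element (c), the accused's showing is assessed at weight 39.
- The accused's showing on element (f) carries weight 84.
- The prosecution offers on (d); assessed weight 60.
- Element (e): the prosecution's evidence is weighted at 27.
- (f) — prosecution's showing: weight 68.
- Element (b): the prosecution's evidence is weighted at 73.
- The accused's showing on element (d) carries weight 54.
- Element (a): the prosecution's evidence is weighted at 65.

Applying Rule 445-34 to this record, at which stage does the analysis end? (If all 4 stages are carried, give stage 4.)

Stage 1 (prosecution, the balance of probabilities, weight exceeds 52): (a) 65 > 52 — meets; (b) 73 > 52 — meets.
  The prosecution carries Stage 1; the accused now bears the burden.
Stage 2 (accused, the balance of probabilities, weight exceeds 52): (c) 39 ≤ 52 — fails.
  Stage 2 not carried; the accused fails its burden.
The prosecution prevails.

stage 2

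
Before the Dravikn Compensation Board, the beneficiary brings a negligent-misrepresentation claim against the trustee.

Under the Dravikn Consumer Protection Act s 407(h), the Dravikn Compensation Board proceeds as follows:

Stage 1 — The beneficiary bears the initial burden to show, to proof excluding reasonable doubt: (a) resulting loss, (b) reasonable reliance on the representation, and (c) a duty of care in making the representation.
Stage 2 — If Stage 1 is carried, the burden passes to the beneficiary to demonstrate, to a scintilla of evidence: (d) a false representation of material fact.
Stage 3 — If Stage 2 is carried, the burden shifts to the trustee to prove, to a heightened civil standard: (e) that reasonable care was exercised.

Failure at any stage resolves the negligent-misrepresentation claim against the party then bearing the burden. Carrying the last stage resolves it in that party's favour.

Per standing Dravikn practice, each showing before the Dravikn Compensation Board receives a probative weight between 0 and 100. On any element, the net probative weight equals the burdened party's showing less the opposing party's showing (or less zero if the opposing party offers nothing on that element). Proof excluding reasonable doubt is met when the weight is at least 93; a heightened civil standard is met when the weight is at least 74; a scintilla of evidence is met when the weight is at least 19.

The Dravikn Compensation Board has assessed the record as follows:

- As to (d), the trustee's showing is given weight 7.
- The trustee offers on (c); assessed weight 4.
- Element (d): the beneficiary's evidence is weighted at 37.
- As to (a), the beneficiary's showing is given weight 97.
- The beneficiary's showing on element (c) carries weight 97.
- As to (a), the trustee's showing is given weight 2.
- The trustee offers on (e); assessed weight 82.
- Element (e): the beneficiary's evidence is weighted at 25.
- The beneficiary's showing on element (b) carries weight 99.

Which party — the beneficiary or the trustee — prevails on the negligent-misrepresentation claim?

beneficiary

Stage 1 (beneficiary, proof excluding reasonable doubt, weight is at least 93): (a) net 97−2=95 ≥ 93 — meets; (b) 99 ≥ 93 — meets; (c) net 97−4=93 ≥ 93 — meets.
  Stage 1 is satisfied; the beneficiary continues to bear the burden.
Stage 2 (beneficiary, a scintilla of evidence, weight is at least 19): (d) net 37−7=30 ≥ 19 — meets.
  Stage 2 is satisfied; the onus moves to the trustee.
Stage 3 (trustee, a heightened civil standard, weight is at least 74): (e) net 82−25=57 < 74 — fails.
  The trustee does not carry Stage 3.
So the beneficiary prevails.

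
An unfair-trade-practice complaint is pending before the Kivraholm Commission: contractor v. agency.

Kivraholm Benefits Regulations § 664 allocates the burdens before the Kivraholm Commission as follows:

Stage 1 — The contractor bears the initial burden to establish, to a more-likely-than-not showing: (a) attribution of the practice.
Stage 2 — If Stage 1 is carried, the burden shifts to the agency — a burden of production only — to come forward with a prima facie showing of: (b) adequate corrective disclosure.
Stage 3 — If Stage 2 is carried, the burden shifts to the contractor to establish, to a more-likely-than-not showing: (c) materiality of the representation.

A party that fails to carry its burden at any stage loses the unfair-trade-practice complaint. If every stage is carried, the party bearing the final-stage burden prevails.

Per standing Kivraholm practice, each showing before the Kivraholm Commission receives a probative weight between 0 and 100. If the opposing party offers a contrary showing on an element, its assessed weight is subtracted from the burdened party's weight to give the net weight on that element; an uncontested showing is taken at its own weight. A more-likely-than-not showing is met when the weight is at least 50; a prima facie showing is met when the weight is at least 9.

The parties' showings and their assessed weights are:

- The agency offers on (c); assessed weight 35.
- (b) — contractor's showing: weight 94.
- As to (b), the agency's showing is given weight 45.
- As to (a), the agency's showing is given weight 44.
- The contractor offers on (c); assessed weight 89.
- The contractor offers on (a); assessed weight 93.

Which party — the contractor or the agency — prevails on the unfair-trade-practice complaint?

At Stage 1 the contractor must meet a more-likely-than-not showing (weight is at least 50): on (a) the weight is 93 less the opposing 44 gives net 49, which does not reach 50, so (a) does not meet the standard.
  Not every element is met, so the contractor fails to carry Stage 1.
The analysis ends at Stage 1; the agency prevails.

agency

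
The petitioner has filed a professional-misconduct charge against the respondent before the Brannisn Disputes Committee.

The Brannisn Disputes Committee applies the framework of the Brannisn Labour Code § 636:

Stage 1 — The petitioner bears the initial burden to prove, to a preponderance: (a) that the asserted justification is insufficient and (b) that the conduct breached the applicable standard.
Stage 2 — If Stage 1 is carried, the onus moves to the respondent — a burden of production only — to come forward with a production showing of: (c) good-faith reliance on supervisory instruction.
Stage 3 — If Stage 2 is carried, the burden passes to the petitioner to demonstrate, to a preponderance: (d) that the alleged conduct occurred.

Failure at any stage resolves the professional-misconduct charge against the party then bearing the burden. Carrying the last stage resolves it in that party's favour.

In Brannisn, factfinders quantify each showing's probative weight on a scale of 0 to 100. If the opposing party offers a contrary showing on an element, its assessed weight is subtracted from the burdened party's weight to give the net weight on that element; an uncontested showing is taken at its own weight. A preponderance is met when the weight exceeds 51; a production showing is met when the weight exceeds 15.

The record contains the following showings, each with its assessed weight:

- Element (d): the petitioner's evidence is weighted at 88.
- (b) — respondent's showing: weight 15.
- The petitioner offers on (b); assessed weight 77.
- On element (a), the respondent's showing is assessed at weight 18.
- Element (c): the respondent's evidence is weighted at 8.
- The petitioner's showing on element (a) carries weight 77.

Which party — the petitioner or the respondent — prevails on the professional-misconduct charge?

At Stage 1 the petitioner must meet a preponderance (weight exceeds 51): on (a) the weight is 77 less the opposing 18 gives net 59, which does exceed 51, so (a) meets the standard; on (b) the weight is 77 less the opposing 15 gives net 62, which does exceed 51, so (b) meets the standard.
  Stage 1 is satisfied; the onus moves to the respondent.
At Stage 2 the respondent must meet a production showing (weight exceeds 15): on (c) the weight is 8, which does not exceed 15, so (c) does not meet the standard.
  Stage 2 not carried; the respondent fails its burden.
So the petitioner prevails.

petitioner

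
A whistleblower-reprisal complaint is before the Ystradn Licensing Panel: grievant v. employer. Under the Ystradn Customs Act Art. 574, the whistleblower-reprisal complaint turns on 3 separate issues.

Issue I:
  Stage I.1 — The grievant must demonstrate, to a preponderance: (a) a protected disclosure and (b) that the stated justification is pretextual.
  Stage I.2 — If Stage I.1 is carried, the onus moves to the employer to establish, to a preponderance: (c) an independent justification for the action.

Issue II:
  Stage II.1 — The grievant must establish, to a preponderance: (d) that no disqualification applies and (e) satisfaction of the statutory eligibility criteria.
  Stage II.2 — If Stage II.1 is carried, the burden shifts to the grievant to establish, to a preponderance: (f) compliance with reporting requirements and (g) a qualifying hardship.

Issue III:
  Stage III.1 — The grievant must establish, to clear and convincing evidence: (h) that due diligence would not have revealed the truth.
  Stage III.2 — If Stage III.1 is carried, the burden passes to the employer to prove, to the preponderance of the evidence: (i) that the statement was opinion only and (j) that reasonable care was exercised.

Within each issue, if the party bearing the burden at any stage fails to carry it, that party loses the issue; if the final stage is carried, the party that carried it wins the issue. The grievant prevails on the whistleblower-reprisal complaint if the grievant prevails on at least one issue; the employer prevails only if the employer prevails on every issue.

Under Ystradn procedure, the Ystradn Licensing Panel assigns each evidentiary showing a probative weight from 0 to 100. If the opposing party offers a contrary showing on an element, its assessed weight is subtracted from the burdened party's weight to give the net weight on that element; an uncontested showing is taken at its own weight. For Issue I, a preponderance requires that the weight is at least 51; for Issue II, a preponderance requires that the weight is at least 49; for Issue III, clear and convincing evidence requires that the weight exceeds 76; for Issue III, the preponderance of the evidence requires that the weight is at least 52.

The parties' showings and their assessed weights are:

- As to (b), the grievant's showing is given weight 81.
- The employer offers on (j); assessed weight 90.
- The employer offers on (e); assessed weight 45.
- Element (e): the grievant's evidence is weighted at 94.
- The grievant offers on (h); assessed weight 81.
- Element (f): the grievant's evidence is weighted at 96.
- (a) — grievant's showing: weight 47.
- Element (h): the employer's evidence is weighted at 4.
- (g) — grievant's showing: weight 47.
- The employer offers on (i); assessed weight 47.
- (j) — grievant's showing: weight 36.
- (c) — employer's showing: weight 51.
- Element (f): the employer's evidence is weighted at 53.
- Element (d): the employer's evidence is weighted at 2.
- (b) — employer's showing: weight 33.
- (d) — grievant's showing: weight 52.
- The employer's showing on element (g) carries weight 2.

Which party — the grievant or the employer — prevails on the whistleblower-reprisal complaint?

grievant

— Issue I —
Stage I.1 — burden on grievant; standard: a preponderance (weight is at least 51).
    (a): 47 < 51 [not met]
    (b): 81 − 33 = 48 < 51 [not met]
  Not every element is met, so the grievant fails to carry Stage I.1.
The analysis ends at Stage I.1; the employer prevails on this issue.
— Issue II —
Stage II.1 (grievant, a preponderance, weight is at least 49): (d) net 52−2=50 ≥ 49 — meets; (e) net 94−45=49 ≥ 49 — meets.
  All elements met. The grievant retains the burden for Stage II.2.
Stage II.2 (grievant, a preponderance, weight is at least 49): (f) net 96−53=43 < 49 — fails; (g) net 47−2=45 < 49 — fails.
  Stage II.2 not carried; the grievant fails its burden.
The analysis ends at Stage II.2; the employer prevails on this issue.
— Issue III —
At Stage III.1 the grievant must meet clear and convincing evidence (weight exceeds 76): on (h) the weight is 81 less the opposing 4 gives net 77, which does exceed 76, so (h) meets the standard.
  Stage III.1 is satisfied; the onus moves to the employer.
At Stage III.2 the employer must meet the preponderance of the evidence (weight is at least 52): on (i) the weight is 47, < 52, so (i) does not meet the standard; on (j) the weight is 90 less the opposing 36 gives net 54, ≥ 52, so (j) meets the standard.
  The employer does not carry Stage III.2.
The analysis ends at Stage III.2; the grievant prevails on this issue.
Per-issue: Issue I → employer; Issue II → employer; Issue III → grievant. The grievant must prevail on at least one issue; overall, the grievant prevails.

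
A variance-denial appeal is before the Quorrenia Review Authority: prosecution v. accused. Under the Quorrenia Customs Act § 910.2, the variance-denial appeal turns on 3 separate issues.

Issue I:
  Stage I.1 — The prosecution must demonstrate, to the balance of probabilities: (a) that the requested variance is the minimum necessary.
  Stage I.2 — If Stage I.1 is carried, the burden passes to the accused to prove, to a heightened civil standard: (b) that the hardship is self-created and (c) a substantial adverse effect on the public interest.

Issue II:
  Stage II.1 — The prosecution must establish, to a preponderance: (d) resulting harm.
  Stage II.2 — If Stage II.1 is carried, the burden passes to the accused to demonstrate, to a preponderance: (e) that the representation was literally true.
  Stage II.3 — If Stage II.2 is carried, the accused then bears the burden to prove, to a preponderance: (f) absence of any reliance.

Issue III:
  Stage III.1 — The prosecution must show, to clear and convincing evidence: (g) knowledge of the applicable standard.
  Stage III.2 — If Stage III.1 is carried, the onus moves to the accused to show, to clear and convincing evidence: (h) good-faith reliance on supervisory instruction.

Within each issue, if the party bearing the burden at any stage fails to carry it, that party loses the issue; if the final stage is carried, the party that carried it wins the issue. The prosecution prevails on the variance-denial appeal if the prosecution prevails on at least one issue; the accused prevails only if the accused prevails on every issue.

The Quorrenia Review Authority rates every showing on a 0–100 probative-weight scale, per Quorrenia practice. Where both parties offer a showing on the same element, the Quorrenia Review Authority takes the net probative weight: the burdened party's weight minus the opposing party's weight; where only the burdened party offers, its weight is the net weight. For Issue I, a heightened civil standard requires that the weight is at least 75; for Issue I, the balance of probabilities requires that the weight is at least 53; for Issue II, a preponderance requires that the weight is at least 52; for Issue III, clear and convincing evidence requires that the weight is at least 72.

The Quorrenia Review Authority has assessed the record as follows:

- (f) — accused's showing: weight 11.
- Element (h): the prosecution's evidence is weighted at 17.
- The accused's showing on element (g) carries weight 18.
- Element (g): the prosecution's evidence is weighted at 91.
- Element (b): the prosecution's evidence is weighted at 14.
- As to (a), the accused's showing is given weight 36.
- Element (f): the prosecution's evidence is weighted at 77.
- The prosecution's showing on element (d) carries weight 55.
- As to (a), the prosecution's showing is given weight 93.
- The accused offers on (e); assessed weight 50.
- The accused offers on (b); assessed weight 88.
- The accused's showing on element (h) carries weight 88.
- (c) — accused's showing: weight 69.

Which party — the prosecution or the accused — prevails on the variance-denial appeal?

— Issue I —
Stage I.1 — burden on prosecution; standard: the balance of probabilities (weight is at least 53).
    (a): 93 − 36 = 57 ≥ 53 [met]
  The prosecution carries Stage I.1; the accused now bears the burden.
Stage I.2 — burden on accused; standard: a heightened civil standard (weight is at least 75).
    (b): 88 − 14 = 74 < 75 [not met]
    (c): 69 < 75 [not met]
  Stage I.2 not carried; the accused fails its burden.
So the prosecution prevails on this issue.
— Issue II —
At Stage II.1 the prosecution must meet a preponderance (weight is at least 52): on (d) the weight is 55, which does reach 52, so (d) meets the standard.
  The prosecution carries Stage II.1; the accused now bears the burden.
At Stage II.2 the accused must meet a preponderance (weight is at least 52): on (e) the weight is 50, < 52, so (e) does not meet the standard.
  The accused does not carry Stage II.2.
The analysis ends at Stage II.2; the prosecution prevails on this issue.
— Issue III —
Stage III.1 (prosecution, clear and convincing evidence, weight is at least 72): (g) net 91−18=73 ≥ 72 — meets.
  All elements met. The burden passes to the accused.
Stage III.2 (accused, clear and convincing evidence, weight is at least 72): (h) net 88−17=71 < 72 — fails.
  The accused does not carry Stage III.2.
The prosecution prevails on this issue.
Per-issue: Issue I → prosecution; Issue II → prosecution; Issue III → prosecution. The prosecution must prevail on at least one issue; overall, the prosecution prevails.

prosecution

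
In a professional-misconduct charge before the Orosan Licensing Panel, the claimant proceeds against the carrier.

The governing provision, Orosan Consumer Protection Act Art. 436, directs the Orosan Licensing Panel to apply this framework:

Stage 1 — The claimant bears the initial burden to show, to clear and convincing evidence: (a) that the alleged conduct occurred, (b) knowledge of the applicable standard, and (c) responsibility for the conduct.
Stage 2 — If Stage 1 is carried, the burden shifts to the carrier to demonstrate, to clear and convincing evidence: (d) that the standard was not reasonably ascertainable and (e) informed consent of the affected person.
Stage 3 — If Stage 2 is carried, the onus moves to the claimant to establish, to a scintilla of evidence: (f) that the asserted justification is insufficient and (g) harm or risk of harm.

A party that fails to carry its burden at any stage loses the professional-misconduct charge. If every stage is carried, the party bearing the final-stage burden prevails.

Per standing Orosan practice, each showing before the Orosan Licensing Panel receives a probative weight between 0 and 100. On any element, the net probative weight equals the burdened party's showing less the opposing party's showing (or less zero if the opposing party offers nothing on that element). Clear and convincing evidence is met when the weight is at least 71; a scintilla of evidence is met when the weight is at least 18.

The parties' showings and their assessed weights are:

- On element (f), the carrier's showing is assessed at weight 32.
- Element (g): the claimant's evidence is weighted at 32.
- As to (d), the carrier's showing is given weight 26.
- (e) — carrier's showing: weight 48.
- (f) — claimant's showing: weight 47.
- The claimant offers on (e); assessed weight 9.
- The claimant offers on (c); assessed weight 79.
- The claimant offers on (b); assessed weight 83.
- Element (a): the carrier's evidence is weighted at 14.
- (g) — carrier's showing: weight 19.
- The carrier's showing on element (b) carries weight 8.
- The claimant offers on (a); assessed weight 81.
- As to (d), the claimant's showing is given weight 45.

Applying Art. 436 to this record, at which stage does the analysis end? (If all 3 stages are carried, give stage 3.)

At Stage 1 the claimant must meet clear and convincing evidence (weight is at least 71): on (a) the weight is 81 less the opposing 14 gives net 67, < 71, so (a) does not meet the standard; on (b) the weight is 83 less the opposing 8 gives net 75, which does reach 71, so (b) meets the standard; on (c) the weight is 79, which does reach 71, so (c) meets the standard.
  The claimant does not carry Stage 1.
The analysis ends at Stage 1; the carrier prevails.

stage 1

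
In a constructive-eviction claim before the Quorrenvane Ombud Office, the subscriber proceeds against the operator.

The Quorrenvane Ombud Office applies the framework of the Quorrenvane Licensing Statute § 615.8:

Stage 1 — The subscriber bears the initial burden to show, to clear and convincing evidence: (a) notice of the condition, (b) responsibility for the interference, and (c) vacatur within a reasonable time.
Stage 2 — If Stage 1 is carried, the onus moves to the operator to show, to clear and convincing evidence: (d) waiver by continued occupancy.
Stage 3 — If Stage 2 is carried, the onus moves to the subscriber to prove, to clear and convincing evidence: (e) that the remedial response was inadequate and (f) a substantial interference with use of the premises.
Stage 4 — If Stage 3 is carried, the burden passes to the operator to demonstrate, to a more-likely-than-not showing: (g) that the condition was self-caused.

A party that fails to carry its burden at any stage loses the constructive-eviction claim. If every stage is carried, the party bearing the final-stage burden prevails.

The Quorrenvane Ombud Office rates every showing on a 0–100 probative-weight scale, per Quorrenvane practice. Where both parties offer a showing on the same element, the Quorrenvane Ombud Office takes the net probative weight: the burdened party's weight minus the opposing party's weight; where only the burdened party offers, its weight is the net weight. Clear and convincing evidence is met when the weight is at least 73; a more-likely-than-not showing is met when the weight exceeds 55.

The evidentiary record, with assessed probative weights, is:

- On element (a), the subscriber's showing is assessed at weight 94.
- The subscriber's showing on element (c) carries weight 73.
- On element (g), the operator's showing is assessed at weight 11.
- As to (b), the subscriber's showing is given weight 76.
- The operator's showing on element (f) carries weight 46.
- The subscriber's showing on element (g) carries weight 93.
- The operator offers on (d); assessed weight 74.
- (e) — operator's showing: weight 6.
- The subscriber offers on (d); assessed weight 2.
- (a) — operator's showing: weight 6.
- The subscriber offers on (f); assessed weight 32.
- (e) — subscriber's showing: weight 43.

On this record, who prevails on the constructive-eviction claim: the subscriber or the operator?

subscriber

Stage 1 (subscriber, clear and convincing evidence, weight is at least 73): (a) net 94−6=88 ≥ 73 — meets; (b) 76 ≥ 73 — meets; (c) 73 ≥ 73 — meets.
  The subscriber carries Stage 1; the operator now bears the burden.
Stage 2 (operator, clear and convincing evidence, weight is at least 73): (d) net 74−2=72 < 73 — fails.
  Not every element is met, so the operator fails to carry Stage 2.
The subscriber prevails.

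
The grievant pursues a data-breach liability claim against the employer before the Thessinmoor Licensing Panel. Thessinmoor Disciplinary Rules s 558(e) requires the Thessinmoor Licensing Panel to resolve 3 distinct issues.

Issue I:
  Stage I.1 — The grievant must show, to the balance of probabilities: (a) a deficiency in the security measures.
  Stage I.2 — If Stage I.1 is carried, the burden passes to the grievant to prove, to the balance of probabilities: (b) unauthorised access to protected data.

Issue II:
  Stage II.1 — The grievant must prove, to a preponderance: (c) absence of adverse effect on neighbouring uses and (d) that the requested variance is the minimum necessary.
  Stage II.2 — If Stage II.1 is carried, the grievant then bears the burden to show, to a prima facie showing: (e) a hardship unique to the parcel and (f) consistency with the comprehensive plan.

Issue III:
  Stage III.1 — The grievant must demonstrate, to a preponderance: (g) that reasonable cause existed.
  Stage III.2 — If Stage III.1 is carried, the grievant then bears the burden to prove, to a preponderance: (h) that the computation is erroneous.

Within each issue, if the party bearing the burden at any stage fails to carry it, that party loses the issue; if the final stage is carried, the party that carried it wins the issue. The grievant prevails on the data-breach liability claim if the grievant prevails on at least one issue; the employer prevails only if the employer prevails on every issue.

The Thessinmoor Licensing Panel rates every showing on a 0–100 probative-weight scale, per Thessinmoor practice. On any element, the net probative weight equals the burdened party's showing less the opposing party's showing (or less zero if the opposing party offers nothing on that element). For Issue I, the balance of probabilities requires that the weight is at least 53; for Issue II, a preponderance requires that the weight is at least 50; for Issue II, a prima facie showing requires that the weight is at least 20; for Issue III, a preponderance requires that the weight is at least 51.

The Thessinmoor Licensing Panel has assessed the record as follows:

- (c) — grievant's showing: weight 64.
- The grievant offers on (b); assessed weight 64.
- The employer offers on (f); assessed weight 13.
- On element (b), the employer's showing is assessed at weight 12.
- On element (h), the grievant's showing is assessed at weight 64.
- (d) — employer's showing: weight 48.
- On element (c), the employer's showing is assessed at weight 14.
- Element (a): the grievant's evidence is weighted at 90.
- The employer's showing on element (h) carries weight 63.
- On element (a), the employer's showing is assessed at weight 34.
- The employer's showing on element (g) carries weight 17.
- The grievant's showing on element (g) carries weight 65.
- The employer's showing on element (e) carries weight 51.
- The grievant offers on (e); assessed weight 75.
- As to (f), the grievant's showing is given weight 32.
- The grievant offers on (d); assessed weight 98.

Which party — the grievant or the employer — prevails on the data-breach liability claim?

employer

— Issue I —
Stage I.1 (grievant, the balance of probabilities, weight is at least 53): (a) net 90−34=56 ≥ 53 — meets.
  Stage I.1 carried; the burden remains with the grievant.
Stage I.2 (grievant, the balance of probabilities, weight is at least 53): (b) net 64−12=52 < 53 — fails.
  The grievant does not carry Stage I.2.
So the employer prevails on this issue.
— Issue II —
Stage II.1 — burden on grievant; standard: a preponderance (weight is at least 50).
    (c): 64 − 14 = 50 ≥ 50 [met]
    (d): 98 − 48 = 50 ≥ 50 [met]
  Stage II.1 carried; the burden remains with the grievant.
Stage II.2 — burden on grievant; standard: a prima facie showing (weight is at least 20).
    (e): 75 − 51 = 24 ≥ 20 [met]
    (f): 32 − 13 = 19 < 20 [not met]
  The grievant does not carry Stage II.2.
So the employer prevails on this issue.
— Issue III —
Stage III.1 — burden on grievant; standard: a preponderance (weight is at least 51).
    (g): 65 − 17 = 48 < 51 [not met]
  Not every element is met, so the grievant fails to carry Stage III.1.
The analysis ends at Stage III.1; the employer prevails on this issue.
Per-issue: Issue I → employer; Issue II → employer; Issue III → employer. The grievant must prevail on at least one issue; overall, the employer prevails.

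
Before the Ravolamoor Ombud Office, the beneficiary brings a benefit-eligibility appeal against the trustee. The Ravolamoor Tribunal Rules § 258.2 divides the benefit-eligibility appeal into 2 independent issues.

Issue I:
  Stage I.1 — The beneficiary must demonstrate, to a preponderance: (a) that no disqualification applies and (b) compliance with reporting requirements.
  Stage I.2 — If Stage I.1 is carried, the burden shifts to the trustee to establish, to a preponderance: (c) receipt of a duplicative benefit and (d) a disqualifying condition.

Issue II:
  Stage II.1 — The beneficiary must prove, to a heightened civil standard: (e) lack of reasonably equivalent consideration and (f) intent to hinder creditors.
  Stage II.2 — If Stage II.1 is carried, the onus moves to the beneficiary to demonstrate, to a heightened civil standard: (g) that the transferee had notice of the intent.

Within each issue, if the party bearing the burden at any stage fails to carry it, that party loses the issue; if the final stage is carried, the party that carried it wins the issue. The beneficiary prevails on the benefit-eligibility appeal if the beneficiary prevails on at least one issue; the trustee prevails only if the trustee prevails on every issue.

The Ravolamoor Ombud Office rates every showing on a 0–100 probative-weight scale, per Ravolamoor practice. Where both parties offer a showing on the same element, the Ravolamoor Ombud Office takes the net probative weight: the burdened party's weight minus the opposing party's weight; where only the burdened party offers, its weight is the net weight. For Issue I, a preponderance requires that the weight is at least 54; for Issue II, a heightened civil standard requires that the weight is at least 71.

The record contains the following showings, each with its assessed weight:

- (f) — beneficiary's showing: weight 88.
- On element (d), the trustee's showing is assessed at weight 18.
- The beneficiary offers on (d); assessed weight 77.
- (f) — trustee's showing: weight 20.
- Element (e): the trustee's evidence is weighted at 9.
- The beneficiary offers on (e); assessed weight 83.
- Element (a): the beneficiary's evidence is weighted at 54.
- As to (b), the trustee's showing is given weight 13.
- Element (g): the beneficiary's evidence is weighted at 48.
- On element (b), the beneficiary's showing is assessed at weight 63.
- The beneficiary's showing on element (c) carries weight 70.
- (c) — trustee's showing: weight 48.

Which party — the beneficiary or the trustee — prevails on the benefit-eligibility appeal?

— Issue I —
Stage I.1 — burden on beneficiary; standard: a preponderance (weight is at least 54).
    (a): 54 ≥ 54 [met]
    (b): 63 − 13 = 50 < 54 [not met]
  Stage I.1 not carried; the beneficiary fails its burden.
The trustee prevails on this issue.
— Issue II —
Stage II.1 — burden on beneficiary; standard: a heightened civil standard (weight is at least 71).
    (e): 83 − 9 = 74 ≥ 71 [met]
    (f): 88 − 20 = 68 < 71 [not met]
  Stage II.1 not carried; the beneficiary fails its burden.
So the trustee prevails on this issue.
Per-issue: Issue I → trustee; Issue II → trustee. The beneficiary must prevail on at least one issue; overall, the trustee prevails.

trustee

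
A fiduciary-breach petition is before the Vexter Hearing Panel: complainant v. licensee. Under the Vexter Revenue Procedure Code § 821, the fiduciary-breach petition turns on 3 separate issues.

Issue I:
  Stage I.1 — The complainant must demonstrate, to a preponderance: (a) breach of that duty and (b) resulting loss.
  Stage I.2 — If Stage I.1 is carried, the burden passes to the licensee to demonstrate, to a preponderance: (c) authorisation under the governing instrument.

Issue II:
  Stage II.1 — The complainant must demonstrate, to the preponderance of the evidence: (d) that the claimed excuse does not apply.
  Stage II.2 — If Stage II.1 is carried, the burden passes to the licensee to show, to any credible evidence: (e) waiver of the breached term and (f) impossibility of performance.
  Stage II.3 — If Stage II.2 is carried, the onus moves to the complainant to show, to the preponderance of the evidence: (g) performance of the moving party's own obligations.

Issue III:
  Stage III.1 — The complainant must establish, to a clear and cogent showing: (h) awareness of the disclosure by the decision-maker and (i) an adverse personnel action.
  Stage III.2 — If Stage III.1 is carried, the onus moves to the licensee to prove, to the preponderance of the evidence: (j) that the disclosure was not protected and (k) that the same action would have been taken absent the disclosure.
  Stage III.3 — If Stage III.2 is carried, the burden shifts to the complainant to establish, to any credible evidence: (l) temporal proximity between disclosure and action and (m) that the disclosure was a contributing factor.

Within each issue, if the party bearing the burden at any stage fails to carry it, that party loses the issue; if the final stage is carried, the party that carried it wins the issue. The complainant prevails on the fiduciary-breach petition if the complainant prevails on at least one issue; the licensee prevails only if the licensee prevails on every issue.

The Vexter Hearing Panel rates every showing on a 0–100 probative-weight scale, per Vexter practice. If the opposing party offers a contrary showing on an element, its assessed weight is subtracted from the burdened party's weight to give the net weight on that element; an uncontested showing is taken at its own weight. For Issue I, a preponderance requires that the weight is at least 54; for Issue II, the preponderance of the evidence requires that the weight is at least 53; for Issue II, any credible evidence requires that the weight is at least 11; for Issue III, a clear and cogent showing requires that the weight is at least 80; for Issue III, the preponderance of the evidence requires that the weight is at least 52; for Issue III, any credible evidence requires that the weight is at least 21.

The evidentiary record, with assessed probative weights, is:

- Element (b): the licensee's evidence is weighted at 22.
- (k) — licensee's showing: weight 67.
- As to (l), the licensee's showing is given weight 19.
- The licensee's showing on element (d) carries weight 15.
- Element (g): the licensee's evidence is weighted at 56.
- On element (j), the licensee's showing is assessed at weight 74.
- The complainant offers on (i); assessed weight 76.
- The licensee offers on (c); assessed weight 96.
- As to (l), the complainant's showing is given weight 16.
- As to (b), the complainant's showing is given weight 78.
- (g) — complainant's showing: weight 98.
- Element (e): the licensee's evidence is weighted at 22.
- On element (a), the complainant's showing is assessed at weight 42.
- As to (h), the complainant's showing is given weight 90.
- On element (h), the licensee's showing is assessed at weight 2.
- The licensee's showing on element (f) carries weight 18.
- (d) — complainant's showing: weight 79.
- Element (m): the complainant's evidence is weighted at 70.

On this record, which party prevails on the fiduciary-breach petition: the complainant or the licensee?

licensee

— Issue I —
At Stage I.1 the complainant must meet a preponderance (weight is at least 54): on (a) the weight is 42, which does not reach 54, so (a) does not meet the standard; on (b) the weight is 78 less the opposing 22 gives net 56, which does reach 54, so (b) meets the standard.
  Not every element is met, so the complainant fails to carry Stage I.1.
The licensee prevails on this issue.
— Issue II —
Stage II.1 (complainant, the preponderance of the evidence, weight is at least 53): (d) net 79−15=64 ≥ 53 — meets.
  Stage II.1 is satisfied; the onus moves to the licensee.
Stage II.2 (licensee, any credible evidence, weight is at least 11): (e) 22 ≥ 11 — meets; (f) 18 ≥ 11 — meets.
  Stage II.2 carried; the burden shifts to the complainant.
Stage II.3 (complainant, the preponderance of the evidence, weight is at least 53): (g) net 98−56=42 < 53 — fails.
  Not every element is met, so the complainant fails to carry Stage II.3.
The licensee prevails on this issue.
— Issue III —
At Stage III.1 the complainant must meet a clear and cogent showing (weight is at least 80): on (h) the weight is 90 less the opposing 2 gives net 88, ≥ 80, so (h) meets the standard; on (i) the weight is 76, < 80, so (i) does not meet the standard.
  Stage III.1 not carried; the complainant fails its burden.
The licensee prevails on this issue.
Per-issue: Issue I → licensee; Issue II → licensee; Issue III → licensee. The complainant must prevail on at least one issue; overall, the licensee prevails.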